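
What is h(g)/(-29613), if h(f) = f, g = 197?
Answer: -197/29613 ≈ -0.0066525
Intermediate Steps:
h(g)/(-29613) = 197/(-29613) = 197*(-1/29613) = -197/29613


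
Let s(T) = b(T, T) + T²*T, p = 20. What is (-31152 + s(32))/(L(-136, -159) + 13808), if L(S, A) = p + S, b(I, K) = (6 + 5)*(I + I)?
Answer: 580/3423 ≈ 0.16944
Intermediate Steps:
b(I, K) = 22*I (b(I, K) = 11*(2*I) = 22*I)
s(T) = T³ + 22*T (s(T) = 22*T + T²*T = 22*T + T³ = T³ + 22*T)
L(S, A) = 20 + S
(-31152 + s(32))/(L(-136, -159) + 13808) = (-31152 + 32*(22 + 32²))/((20 - 136) + 13808) = (-31152 + 32*(22 + 1024))/(-116 + 13808) = (-31152 + 32*1046)/13692 = (-31152 + 33472)*(1/13692) = 2320*(1/13692) = 580/3423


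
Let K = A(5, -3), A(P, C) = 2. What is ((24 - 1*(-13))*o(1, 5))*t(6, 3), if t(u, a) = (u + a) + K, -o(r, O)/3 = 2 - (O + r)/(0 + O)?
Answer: -4884/5 ≈ -976.80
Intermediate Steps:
o(r, O) = -6 + 3*(O + r)/O (o(r, O) = -3*(2 - (O + r)/(0 + O)) = -3*(2 - (O + r)/O) = -6 + 3*(O + r)/O)
K = 2
t(u, a) = 2 + a + u (t(u, a) = (u + a) + 2 = (a + u) + 2 = 2 + a + u)
((24 - 1*(-13))*o(1, 5))*t(6, 3) = ((24 - 1*(-13))*(-3 + 3*1/5))*(2 + 3 + 6) = ((24 + 13)*(-3 + 3*1*(1/5)))*11 = (37*(-3 + 3/5))*11 = (37*(-12/5))*11 = -444/5*11 = -4884/5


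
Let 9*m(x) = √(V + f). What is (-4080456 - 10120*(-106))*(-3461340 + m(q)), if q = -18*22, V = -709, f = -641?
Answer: 10410796926240 - 15038680*I*√6/3 ≈ 1.0411e+13 - 1.2279e+7*I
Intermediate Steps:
q = -396
m(x) = 5*I*√6/3 (m(x) = √(-709 - 641)/9 = √(-1350)/9 = (15*I*√6)/9 = 5*I*√6/3)
(-4080456 - 10120*(-106))*(-3461340 + m(q)) = (-4080456 - 10120*(-106))*(-3461340 + 5*I*√6/3) = (-4080456 + 1072720)*(-3461340 + 5*I*√6/3) = -3007736*(-3461340 + 5*I*√6/3) = 10410796926240 - 15038680*I*√6/3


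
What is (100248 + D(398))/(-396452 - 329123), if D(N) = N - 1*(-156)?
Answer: -100802/725575 ≈ -0.13893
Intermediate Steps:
D(N) = 156 + N (D(N) = N + 156 = 156 + N)
(100248 + D(398))/(-396452 - 329123) = (100248 + (156 + 398))/(-396452 - 329123) = (100248 + 554)/(-725575) = 100802*(-1/725575) = -100802/725575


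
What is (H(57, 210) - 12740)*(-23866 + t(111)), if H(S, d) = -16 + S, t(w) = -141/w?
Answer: 11214347211/37 ≈ 3.0309e+8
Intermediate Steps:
(H(57, 210) - 12740)*(-23866 + t(111)) = ((-16 + 57) - 12740)*(-23866 - 141/111) = (41 - 12740)*(-23866 - 141*1/111) = -12699*(-23866 - 47/37) = -12699*(-883089/37) = 11214347211/37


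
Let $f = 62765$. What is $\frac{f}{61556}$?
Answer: $\frac{62765}{61556} \approx 1.0196$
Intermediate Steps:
$\frac{f}{61556} = \frac{62765}{61556}$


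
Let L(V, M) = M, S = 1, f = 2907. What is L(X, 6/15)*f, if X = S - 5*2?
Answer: 5814/5 ≈ 1162.8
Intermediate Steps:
X = -9 (X = 1 - 5*2 = 1 - 10 = -9)
L(X, 6/15)*f = (6/15)*2907 = (6*(1/15))*2907 = (2/5)*2907 = 5814/5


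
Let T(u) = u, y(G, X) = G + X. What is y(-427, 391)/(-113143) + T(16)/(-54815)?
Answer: 163052/6201933545 ≈ 2.6291e-5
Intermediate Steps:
y(-427, 391)/(-113143) + T(16)/(-54815) = (-427 + 391)/(-113143) + 16/(-54815) = -36*(-1/113143) + 16*(-1/54815) = 36/113143 - 16/54815 = 163052/6201933545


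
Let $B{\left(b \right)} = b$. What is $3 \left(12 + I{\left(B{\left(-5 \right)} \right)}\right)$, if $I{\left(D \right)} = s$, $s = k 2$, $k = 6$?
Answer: $72$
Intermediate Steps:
$s = 12$ ($s = 6 \cdot 2 = 12$)
$I{\left(D \right)} = 12$
$3 \left(12 + I{\left(B{\left(-5 \right)} \right)}\right) = 3 \left(12 + 12\right) = 3 \cdot 24 = 72$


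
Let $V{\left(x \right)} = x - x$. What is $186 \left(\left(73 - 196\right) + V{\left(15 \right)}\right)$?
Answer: $-22878$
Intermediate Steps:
$V{\left(x \right)} = 0$
$186 \left(\left(73 - 196\right) + V{\left(15 \right)}\right) = 186 \left(\left(73 - 196\right) + 0\right) = 186 \left(-123 + 0\right) = 186 \left(-123\right) = -22878$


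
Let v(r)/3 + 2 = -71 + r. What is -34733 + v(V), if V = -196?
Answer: -35540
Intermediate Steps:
v(r) = -219 + 3*r (v(r) = -6 + 3*(-71 + r) = -6 + (-213 + 3*r) = -219 + 3*r)
-34733 + v(V) = -34733 + (-219 + 3*(-196)) = -34733 + (-219 - 588) = -34733 - 807 = -35540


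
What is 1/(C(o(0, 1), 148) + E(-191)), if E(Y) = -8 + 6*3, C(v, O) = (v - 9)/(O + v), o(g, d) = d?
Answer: 149/1482 ≈ 0.10054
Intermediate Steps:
C(v, O) = (-9 + v)/(O + v)
E(Y) = 10 (E(Y) = -8 + 18 = 10)
1/(C(o(0, 1), 148) + E(-191)) = 1/((-9 + 1)/(148 + 1) + 10) = 1/(-8/149 + 10) = 1/(1482/149) = 149/1482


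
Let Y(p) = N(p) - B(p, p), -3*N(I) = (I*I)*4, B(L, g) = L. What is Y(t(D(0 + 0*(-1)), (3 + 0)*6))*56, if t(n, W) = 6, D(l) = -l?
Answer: -3024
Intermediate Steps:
N(I) = -4*I**2/3 (N(I) = -I*I*4/3 = -I**2*4/3 = -4*I**2/3)
Y(p) = -p - 4*p**2/3 (Y(p) = -4*p**2/3 - p = -p - 4*p**2/3)
Y(t(D(0 + 0*(-1)), (3 + 0)*6))*56 = ((1/3)*6*(-3 - 4*6))*56 = ((1/3)*6*(-3 - 24))*56 = ((1/3)*6*(-27))*56 = -54*56 = -3024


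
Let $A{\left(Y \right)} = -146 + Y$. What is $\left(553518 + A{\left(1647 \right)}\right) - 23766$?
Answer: $531253$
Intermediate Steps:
$\left(553518 + A{\left(1647 \right)}\right) - 23766 = \left(553518 + \left(-146 + 1647\right)\right) - 23766 = \left(553518 + 1501\right) - 23766 = 555019 - 23766 = 531253$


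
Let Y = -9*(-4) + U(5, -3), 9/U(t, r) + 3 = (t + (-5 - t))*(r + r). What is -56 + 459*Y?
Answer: 16621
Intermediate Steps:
U(t, r) = 9/(-3 - 10*r) (U(t, r) = 9/(-3 + (t + (-5 - t))*(r + r)) = 9/(-3 - 10*r))
Y = 109/3 (Y = -9*(-4) - 9/(3 + 10*(-3)) = 36 - 9/(3 - 30) = 36 - 9/(-27) = 36 - 9*(-1/27) = 36 + 1/3 = 109/3 ≈ 36.333)
-56 + 459*Y = -56 + 459*(109/3) = -56 + 16677 = 16621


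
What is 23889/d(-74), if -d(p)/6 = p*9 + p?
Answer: 7963/1480 ≈ 5.3804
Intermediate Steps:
d(p) = -60*p (d(p) = -6*(p*9 + p) = -6*(9*p + p) = -60*p)
23889/d(-74) = 23889/((-60*(-74))) = 23889/4440 = 23889*(1/4440) = 7963/1480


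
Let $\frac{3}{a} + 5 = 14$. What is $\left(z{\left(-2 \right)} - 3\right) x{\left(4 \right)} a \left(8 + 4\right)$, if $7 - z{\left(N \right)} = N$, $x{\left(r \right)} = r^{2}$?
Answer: $384$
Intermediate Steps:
$a = \frac{1}{3}$ ($a = \frac{3}{-5 + 14} = \frac{3}{9} = 3 \cdot \frac{1}{9} = \frac{1}{3} \approx 0.33333$)
$z{\left(N \right)} = 7 - N$
$\left(z{\left(-2 \right)} - 3\right) x{\left(4 \right)} a \left(8 + 4\right) = \left(\left(7 - -2\right) - 3\right) 4^{2} \cdot \frac{1}{3} \left(8 + 4\right) = \left(\left(7 + 2\right) - 3\right) 16 \cdot \frac{1}{3} \cdot 12 = \left(9 - 3\right) 16 \cdot \frac{1}{3} \cdot 12 = 6 \cdot 16 \cdot \frac{1}{3} \cdot 12 = 96 \cdot \frac{1}{3} \cdot 12 = 32 \cdot 12 = 384$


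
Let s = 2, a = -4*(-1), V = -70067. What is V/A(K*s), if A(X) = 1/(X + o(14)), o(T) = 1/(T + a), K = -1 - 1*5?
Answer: 15064405/18 ≈ 8.3691e+5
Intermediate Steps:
K = -6 (K = -1 - 5 = -6)
a = 4
o(T) = 1/(4 + T) (o(T) = 1/(T + 4) = 1/(4 + T))
A(X) = 1/(1/18 + X) (A(X) = 1/(X + 1/(4 + 14)) = 1/(X + 1/18) = 1/(1/18 + X))
V/A(K*s) = -70067/(18/(1 + 18*(-6*2))) = -70067/(18/(1 + 18*(-12))) = -70067/(18/(1 - 216)) = -70067/(18/(-215)) = -70067/(18*(-1/215)) = -70067/(-18/215) = -70067*(-215/18) = 15064405/18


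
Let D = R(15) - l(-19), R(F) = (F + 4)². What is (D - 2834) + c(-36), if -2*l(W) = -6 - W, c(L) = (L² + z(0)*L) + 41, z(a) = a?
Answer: -2259/2 ≈ -1129.5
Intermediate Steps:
R(F) = (4 + F)²
c(L) = 41 + L² (c(L) = (L² + 0*L) + 41 = (L² + 0) + 41 = L² + 41 = 41 + L²)
l(W) = 3 + W/2 (l(W) = -(-6 - W)/2 = 3 + W/2)
D = 735/2 (D = (4 + 15)² - (3 + (½)*(-19)) = 19² - (3 - 19/2) = 361 - 1*(-13/2) = 361 + 13/2 = 735/2 ≈ 367.50)
(D - 2834) + c(-36) = (735/2 - 2834) + (41 + (-36)²) = -4933/2 + (41 + 1296) = -4933/2 + 1337 = -2259/2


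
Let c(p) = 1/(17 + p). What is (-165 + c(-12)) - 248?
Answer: -2064/5 ≈ -412.80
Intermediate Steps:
(-165 + c(-12)) - 248 = (-165 + 1/(17 - 12)) - 248 = (-165 + 1/5) - 248 = -824/5 - 248 = -2064/5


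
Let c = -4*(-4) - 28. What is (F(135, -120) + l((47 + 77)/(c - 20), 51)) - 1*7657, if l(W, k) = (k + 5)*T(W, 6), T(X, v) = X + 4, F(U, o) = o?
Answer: -7770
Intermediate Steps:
c = -12 (c = 16 - 28 = -12)
T(X, v) = 4 + X
l(W, k) = (4 + W)*(5 + k) (l(W, k) = (k + 5)*(4 + W) = (5 + k)*(4 + W) = (4 + W)*(5 + k))
(F(135, -120) + l((47 + 77)/(c - 20), 51)) - 1*7657 = (-120 + (4 + (47 + 77)/(-12 - 20))*(5 + 51)) - 1*7657 = (-120 + (4 + 124/(-32))*56) - 7657 = (-120 + (4 + 124*(-1/32))*56) - 7657 = (-120 + (4 - 31/8)*56) - 7657 = (-120 + (⅛)*56) - 7657 = (-120 + 7) - 7657 = -113 - 7657 = -7770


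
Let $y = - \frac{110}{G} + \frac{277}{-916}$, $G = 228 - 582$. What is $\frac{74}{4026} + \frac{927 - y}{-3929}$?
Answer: $- \frac{30997138437}{142479385796} \approx -0.21756$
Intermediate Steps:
$G = -354$ ($G = 228 - 582 = -354$)
$y = \frac{1351}{162132}$ ($y = - \frac{110}{-354} + \frac{277}{-916} = \left(-110\right) \left(- \frac{1}{354}\right) + 277 \left(- \frac{1}{916}\right) = \frac{55}{177} - \frac{277}{916} = \frac{1351}{162132} \approx 0.0083327$)
$\frac{74}{4026} + \frac{927 - y}{-3929} = \frac{74}{4026} + \frac{927 - \frac{1351}{162132}}{-3929} = 74 \cdot \frac{1}{4026} + \left(927 - \frac{1351}{162132}\right) \left(- \frac{1}{3929}\right) = \frac{37}{2013} + \frac{150295013}{162132} \left(- \frac{1}{3929}\right) = \frac{37}{2013} - \frac{150295013}{637016628} = - \frac{30997138437}{142479385796}$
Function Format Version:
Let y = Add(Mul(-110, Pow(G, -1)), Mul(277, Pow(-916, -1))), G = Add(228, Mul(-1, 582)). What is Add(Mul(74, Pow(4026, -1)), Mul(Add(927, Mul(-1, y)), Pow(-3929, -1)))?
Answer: Rational(-30997138437, 142479385796) ≈ -0.21756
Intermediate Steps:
G = -354 (G = Add(228, -582) = -354)
y = Rational(1351, 162132) (y = Add(Mul(-110, Pow(-354, -1)), Mul(277, Pow(-916, -1))) = Add(Mul(-110, Rational(-1, 354)), Mul(277, Rational(-1, 916))) = Add(Rational(55, 177), Rational(-277, 916)) = Rational(1351, 162132) ≈ 0.0083327)
Add(Mul(74, Pow(4026, -1)), Mul(Add(927, Mul(-1, y)), Pow(-3929, -1))) = Add(Mul(74, Pow(4026, -1)), Mul(Add(927, Mul(-1, Rational(1351, 162132))), Pow(-3929, -1))) = Add(Mul(74, Rational(1, 4026)), Mul(Add(927, Rational(-1351, 162132)), Rational(-1, 3929))) = Add(Rational(37, 2013), Mul(Rational(150295013, 162132), Rational(-1, 3929))) = Add(Rational(37, 2013), Rational(-150295013, 637016628)) = Rational(-30997138437, 142479385796)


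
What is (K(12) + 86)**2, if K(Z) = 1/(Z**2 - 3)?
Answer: 147064129/19881 ≈ 7397.2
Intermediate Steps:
K(Z) = 1/(-3 + Z**2)
(K(12) + 86)**2 = (1/(-3 + 12**2) + 86)**2 = (1/(-3 + 144) + 86)**2 = (1/141 + 86)**2 = (12127/141)**2 = 147064129/19881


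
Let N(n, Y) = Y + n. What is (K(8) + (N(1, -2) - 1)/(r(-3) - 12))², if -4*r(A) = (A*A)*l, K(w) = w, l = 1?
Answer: 215296/3249 ≈ 66.265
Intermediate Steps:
r(A) = -A²/4 (r(A) = -A*A/4 = -A²/4)
(K(8) + (N(1, -2) - 1)/(r(-3) - 12))² = (8 + ((-2 + 1) - 1)/(-¼*(-3)² - 12))² = (8 + (-1 - 1)/(-¼*9 - 12))² = (8 - 2/(-9/4 - 12))² = (8 - 2/(-57/4))² = (8 - 2*(-4/57))² = (8 + 8/57)² = (464/57)² = 215296/3249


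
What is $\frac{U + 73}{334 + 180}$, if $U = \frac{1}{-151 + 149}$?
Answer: $\frac{145}{1028} \approx 0.14105$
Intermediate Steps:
$U = - \frac{1}{2}$ ($U = \frac{1}{-2} = - \frac{1}{2} \approx -0.5$)
$\frac{U + 73}{334 + 180} = \frac{- \frac{1}{2} + 73}{334 + 180} = \frac{1}{514} \cdot \frac{145}{2} = \frac{145}{1028}$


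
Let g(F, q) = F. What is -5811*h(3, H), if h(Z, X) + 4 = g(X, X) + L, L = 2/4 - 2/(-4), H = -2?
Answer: 29055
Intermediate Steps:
L = 1 (L = 2*(¼) - 2*(-¼) = ½ + ½ = 1)
h(Z, X) = -3 + X (h(Z, X) = -4 + (X + 1) = -4 + (1 + X) = -3 + X)
-5811*h(3, H) = -5811*(-3 - 2) = -5811*(-5) = 29055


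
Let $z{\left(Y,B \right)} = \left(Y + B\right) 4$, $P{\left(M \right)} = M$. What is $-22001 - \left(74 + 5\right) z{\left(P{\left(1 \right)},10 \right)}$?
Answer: $-25477$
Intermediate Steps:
$z{\left(Y,B \right)} = 4 B + 4 Y$ ($z{\left(Y,B \right)} = \left(B + Y\right) 4 = 4 B + 4 Y$)
$-22001 - \left(74 + 5\right) z{\left(P{\left(1 \right)},10 \right)} = -22001 - \left(74 + 5\right) \left(4 \cdot 10 + 4 \cdot 1\right) = -22001 - 79 \left(40 + 4\right) = -22001 - 79 \cdot 44 = -22001 - 3476 = -25477$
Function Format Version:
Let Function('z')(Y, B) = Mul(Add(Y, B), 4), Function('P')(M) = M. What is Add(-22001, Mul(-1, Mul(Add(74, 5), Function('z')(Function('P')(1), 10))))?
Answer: -25477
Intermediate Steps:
Function('z')(Y, B) = Add(Mul(4, B), Mul(4, Y)) (Function('z')(Y, B) = Mul(Add(B, Y), 4) = Add(Mul(4, B), Mul(4, Y)))
Add(-22001, Mul(-1, Mul(Add(74, 5), Function('z')(Function('P')(1), 10)))) = Add(-22001, Mul(-1, Mul(Add(74, 5), Add(Mul(4, 10), Mul(4, 1))))) = Add(-22001, Mul(-1, Mul(79, Add(40, 4)))) = Add(-22001, Mul(-1, Mul(79, 44))) = Add(-22001, Mul(-1, 3476)) = Add(-22001, -3476) = -25477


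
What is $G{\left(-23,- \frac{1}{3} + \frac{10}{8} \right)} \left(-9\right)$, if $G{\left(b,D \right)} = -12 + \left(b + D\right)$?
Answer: $\frac{1227}{4} \approx 306.75$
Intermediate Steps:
$G{\left(b,D \right)} = -12 + D + b$ ($G{\left(b,D \right)} = -12 + \left(D + b\right) = -12 + D + b$)
$G{\left(-23,- \frac{1}{3} + \frac{10}{8} \right)} \left(-9\right) = \left(-12 + \left(- \frac{1}{3} + \frac{10}{8}\right) - 23\right) \left(-9\right) = \left(-12 + \left(\left(-1\right) \frac{1}{3} + 10 \cdot \frac{1}{8}\right) - 23\right) \left(-9\right) = \left(-12 + \left(- \frac{1}{3} + \frac{5}{4}\right) - 23\right) \left(-9\right) = \left(-12 + \frac{11}{12} - 23\right) \left(-9\right) = \left(- \frac{409}{12}\right) \left(-9\right) = \frac{1227}{4}$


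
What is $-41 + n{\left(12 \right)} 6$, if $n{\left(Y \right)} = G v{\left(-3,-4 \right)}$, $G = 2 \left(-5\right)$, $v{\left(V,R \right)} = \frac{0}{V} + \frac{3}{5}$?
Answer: $-77$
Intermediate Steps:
$v{\left(V,R \right)} = \frac{3}{5}$ ($v{\left(V,R \right)} = 0 + 3 \cdot \frac{1}{5} = 0 + \frac{3}{5} = \frac{3}{5}$)
$G = -10$
$n{\left(Y \right)} = -6$ ($n{\left(Y \right)} = \left(-10\right) \frac{3}{5} = -6$)
$-41 + n{\left(12 \right)} 6 = -41 - 36 = -77$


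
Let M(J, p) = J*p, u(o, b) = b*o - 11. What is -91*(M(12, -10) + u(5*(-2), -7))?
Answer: 5551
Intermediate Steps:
u(o, b) = -11 + b*o
-91*(M(12, -10) + u(5*(-2), -7)) = -91*(12*(-10) + (-11 - 35*(-2))) = -91*(-120 + (-11 - 7*(-10))) = -91*(-120 + (-11 + 70)) = -91*(-120 + 59) = -91*(-61) = 5551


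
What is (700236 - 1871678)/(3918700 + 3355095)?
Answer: -1171442/7273795 ≈ -0.16105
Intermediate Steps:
(700236 - 1871678)/(3918700 + 3355095) = -1171442/7273795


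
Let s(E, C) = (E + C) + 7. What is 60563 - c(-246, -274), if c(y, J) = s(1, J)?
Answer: 60829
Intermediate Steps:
s(E, C) = 7 + C + E (s(E, C) = (C + E) + 7 = 7 + C + E)
c(y, J) = 8 + J (c(y, J) = 7 + J + 1 = 8 + J)
60563 - c(-246, -274) = 60563 - (8 - 274) = 60563 - 1*(-266) = 60563 + 266 = 60829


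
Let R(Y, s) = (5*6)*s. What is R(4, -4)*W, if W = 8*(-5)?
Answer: 4800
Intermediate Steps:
R(Y, s) = 30*s
W = -40
R(4, -4)*W = (30*(-4))*(-40) = -120*(-40) = 4800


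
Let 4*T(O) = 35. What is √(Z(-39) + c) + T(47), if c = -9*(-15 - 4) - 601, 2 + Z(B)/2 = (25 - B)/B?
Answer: 35/4 + I*√665106/39 ≈ 8.75 + 20.911*I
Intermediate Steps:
T(O) = 35/4 (T(O) = (¼)*35 = 35/4)
Z(B) = -4 + 2*(25 - B)/B (Z(B) = -4 + 2*((25 - B)/B) = -4 + 2*(25 - B)/B)
c = -430 (c = -9*(-19) - 601 = 171 - 601 = -430)
√(Z(-39) + c) + T(47) = √((-6 + 50/(-39)) - 430) + 35/4 = √((-6 + 50*(-1/39)) - 430) + 35/4 = √((-6 - 50/39) - 430) + 35/4 = √(-284/39 - 430) + 35/4 = √(-17054/39) + 35/4 = I*√665106/39 + 35/4 = 35/4 + I*√665106/39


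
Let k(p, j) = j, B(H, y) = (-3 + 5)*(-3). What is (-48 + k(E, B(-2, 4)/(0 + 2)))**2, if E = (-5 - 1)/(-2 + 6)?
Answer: 2601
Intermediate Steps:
E = -3/2 (E = -6/4 = -6*1/4 = -3/2 ≈ -1.5000)
B(H, y) = -6 (B(H, y) = 2*(-3) = -6)
(-48 + k(E, B(-2, 4)/(0 + 2)))**2 = (-48 - 6/(0 + 2))**2 = (-48 - 6/2)**2 = (-48 + (1/2)*(-6))**2 = (-48 - 3)**2 = (-51)**2 = 2601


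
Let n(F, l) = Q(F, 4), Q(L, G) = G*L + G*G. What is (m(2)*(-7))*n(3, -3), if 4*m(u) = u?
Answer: -98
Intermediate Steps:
Q(L, G) = G² + G*L (Q(L, G) = G*L + G² = G² + G*L)
m(u) = u/4
n(F, l) = 16 + 4*F (n(F, l) = 4*(4 + F) = 16 + 4*F)
(m(2)*(-7))*n(3, -3) = (((¼)*2)*(-7))*(16 + 4*3) = ((½)*(-7))*(16 + 12) = -7/2*28 = -98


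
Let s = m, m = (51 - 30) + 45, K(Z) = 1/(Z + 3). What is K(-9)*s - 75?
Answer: -86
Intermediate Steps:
K(Z) = 1/(3 + Z)
m = 66 (m = 21 + 45 = 66)
s = 66
K(-9)*s - 75 = 66/(3 - 9) - 75 = 66/(-6) - 75 = -⅙*66 - 75 = -11 - 75 = -86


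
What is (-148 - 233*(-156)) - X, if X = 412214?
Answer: -376014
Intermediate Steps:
(-148 - 233*(-156)) - X = (-148 - 233*(-156)) - 1*412214 = (-148 + 36348) - 412214 = 36200 - 412214 = -376014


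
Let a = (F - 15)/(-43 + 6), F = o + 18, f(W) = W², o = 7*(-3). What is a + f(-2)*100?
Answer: 14818/37 ≈ 400.49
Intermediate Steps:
o = -21
F = -3 (F = -21 + 18 = -3)
a = 18/37 (a = (-3 - 15)/(-43 + 6) = -18/(-37) = -18*(-1/37) = 18/37 ≈ 0.48649)
a + f(-2)*100 = 18/37 + (-2)²*100 = 18/37 + 4*100 = 18/37 + 400 = 14818/37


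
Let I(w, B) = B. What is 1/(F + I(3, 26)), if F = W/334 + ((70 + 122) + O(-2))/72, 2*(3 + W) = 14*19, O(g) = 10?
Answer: 6012/175519 ≈ 0.034253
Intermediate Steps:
W = 130 (W = -3 + (14*19)/2 = -3 + (1/2)*266 = -3 + 133 = 130)
F = 19207/6012 (F = 130/334 + ((70 + 122) + 10)/72 = 130*(1/334) + (192 + 10)*(1/72) = 65/167 + 202*(1/72) = 65/167 + 101/36 = 19207/6012 ≈ 3.1948)
1/(F + I(3, 26)) = 1/(19207/6012 + 26) = 1/(175519/6012) = 6012/175519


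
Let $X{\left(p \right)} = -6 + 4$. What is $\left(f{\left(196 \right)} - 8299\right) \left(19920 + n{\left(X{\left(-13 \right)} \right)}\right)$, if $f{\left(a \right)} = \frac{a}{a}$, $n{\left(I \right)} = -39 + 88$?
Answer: $-165702762$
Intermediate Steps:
$X{\left(p \right)} = -2$
$n{\left(I \right)} = 49$
$f{\left(a \right)} = 1$
$\left(f{\left(196 \right)} - 8299\right) \left(19920 + n{\left(X{\left(-13 \right)} \right)}\right) = \left(1 - 8299\right) \left(19920 + 49\right) = \left(-8298\right) 19969 = -165702762$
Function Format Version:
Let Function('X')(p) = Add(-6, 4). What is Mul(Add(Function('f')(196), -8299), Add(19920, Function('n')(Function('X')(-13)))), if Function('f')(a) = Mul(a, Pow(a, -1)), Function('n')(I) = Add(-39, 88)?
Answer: -165702762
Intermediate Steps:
Function('X')(p) = -2
Function('n')(I) = 49
Function('f')(a) = 1
Mul(Add(Function('f')(196), -8299), Add(19920, Function('n')(Function('X')(-13)))) = Mul(Add(1, -8299), Add(19920, 49)) = Mul(-8298, 19969) = -165702762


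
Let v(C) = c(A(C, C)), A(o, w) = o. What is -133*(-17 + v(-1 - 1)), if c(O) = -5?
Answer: 2926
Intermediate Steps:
v(C) = -5
-133*(-17 + v(-1 - 1)) = -133*(-17 - 5) = -133*(-22) = 2926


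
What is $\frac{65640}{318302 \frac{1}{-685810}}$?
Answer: $- \frac{22508284200}{159151} \approx -1.4143 \cdot 10^{5}$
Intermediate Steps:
$\frac{65640}{318302 \frac{1}{-685810}} = \frac{65640}{318302 \left(- \frac{1}{685810}\right)} = \frac{65640}{- \frac{159151}{342905}} = 65640 \left(- \frac{342905}{159151}\right) = - \frac{22508284200}{159151}$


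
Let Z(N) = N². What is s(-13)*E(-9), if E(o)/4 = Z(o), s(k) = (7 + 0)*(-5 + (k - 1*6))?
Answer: -54432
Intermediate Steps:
s(k) = -77 + 7*k (s(k) = 7*(-5 + (k - 6)) = 7*(-5 + (-6 + k)) = 7*(-11 + k) = -77 + 7*k)
E(o) = 4*o²
s(-13)*E(-9) = (-77 + 7*(-13))*(4*(-9)²) = (-77 - 91)*(4*81) = -168*324 = -54432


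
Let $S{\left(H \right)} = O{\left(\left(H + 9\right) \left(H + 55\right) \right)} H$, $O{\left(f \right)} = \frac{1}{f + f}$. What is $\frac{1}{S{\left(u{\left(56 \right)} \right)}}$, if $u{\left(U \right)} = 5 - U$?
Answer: $\frac{112}{17} \approx 6.5882$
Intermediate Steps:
$O{\left(f \right)} = \frac{1}{2 f}$
$S{\left(H \right)} = \frac{H}{2 \left(9 + H\right) \left(55 + H\right)}$ ($S{\left(H \right)} = \frac{1}{2 \left(H + 9\right) \left(H + 55\right)} H = \frac{1}{2 \left(9 + H\right) \left(55 + H\right)} H = \frac{H}{2 \left(9 + H\right) \left(55 + H\right)}$)
$\frac{1}{S{\left(u{\left(56 \right)} \right)}} = \frac{1}{\frac{1}{2} \left(5 - 56\right) \frac{1}{495 + \left(5 - 56\right)^{2} + 64 \left(5 - 56\right)}} = \frac{1}{\frac{1}{2} \left(-51\right) \frac{1}{495 + \left(-51\right)^{2} + 64 \left(-51\right)}} = \frac{1}{\frac{1}{2} \left(-51\right) \frac{1}{495 + 2601 - 3264}} = \frac{1}{\frac{1}{2} \left(-51\right) \frac{1}{-168}} = \frac{1}{\frac{1}{2} \left(-51\right) \left(- \frac{1}{168}\right)} = \frac{1}{\frac{17}{112}} = \frac{112}{17}$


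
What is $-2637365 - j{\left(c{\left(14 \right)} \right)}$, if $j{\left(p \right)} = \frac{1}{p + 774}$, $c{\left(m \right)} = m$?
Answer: $- \frac{2078243621}{788} \approx -2.6374 \cdot 10^{6}$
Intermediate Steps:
$j{\left(p \right)} = \frac{1}{774 + p}$
$-2637365 - j{\left(c{\left(14 \right)} \right)} = -2637365 - \frac{1}{774 + 14} = -2637365 - \frac{1}{788} = - \frac{2078243621}{788}$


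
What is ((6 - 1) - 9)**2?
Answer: 16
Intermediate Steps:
((6 - 1) - 9)**2 = (5 - 9)**2 = (-4)**2 = 16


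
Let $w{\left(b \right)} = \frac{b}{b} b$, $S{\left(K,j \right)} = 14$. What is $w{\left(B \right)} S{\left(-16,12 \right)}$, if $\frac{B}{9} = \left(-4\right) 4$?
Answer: $-2016$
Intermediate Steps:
$B = -144$ ($B = 9 \left(\left(-4\right) 4\right) = 9 \left(-16\right) = -144$)
$w{\left(b \right)} = b$ ($w{\left(b \right)} = 1 b = b$)
$w{\left(B \right)} S{\left(-16,12 \right)} = \left(-144\right) 14 = -2016$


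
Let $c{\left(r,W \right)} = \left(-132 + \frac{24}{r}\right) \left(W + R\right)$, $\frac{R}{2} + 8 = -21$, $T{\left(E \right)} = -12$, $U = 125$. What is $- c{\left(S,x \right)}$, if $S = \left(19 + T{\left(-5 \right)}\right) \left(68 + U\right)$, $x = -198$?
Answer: $- \frac{45646848}{1351} \approx -33787.0$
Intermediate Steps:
$R = -58$ ($R = -16 + 2 \left(-21\right) = -16 - 42 = -58$)
$S = 1351$ ($S = \left(19 - 12\right) \left(68 + 125\right) = 7 \cdot 193 = 1351$)
$c{\left(r,W \right)} = \left(-132 + \frac{24}{r}\right) \left(-58 + W\right)$ ($c{\left(r,W \right)} = \left(-132 + \frac{24}{r}\right) \left(W - 58\right) = \left(-132 + \frac{24}{r}\right) \left(-58 + W\right)$)
$- c{\left(S,x \right)} = - \frac{12 \left(-116 + 2 \left(-198\right) - 14861 \left(-58 - 198\right)\right)}{1351} = - \frac{12 \left(-116 - 396 - 14861 \left(-256\right)\right)}{1351} = - \frac{12 \left(-116 - 396 + 3804416\right)}{1351} = - \frac{12 \cdot 3803904}{1351} = \left(-1\right) \frac{45646848}{1351} = - \frac{45646848}{1351}$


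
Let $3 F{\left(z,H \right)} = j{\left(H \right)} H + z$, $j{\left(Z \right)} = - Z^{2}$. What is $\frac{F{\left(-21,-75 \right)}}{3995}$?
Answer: $\frac{140618}{3995} \approx 35.198$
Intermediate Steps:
$F{\left(z,H \right)} = - \frac{H^{3}}{3} + \frac{z}{3}$ ($F{\left(z,H \right)} = \frac{- H^{2} H + z}{3} = \frac{- H^{3} + z}{3} = \frac{z - H^{3}}{3} = - \frac{H^{3}}{3} + \frac{z}{3}$)
$\frac{F{\left(-21,-75 \right)}}{3995} = \frac{- \frac{\left(-75\right)^{3}}{3} + \frac{1}{3} \left(-21\right)}{3995} = \left(\left(- \frac{1}{3}\right) \left(-421875\right) - 7\right) \frac{1}{3995} = \left(140625 - 7\right) \frac{1}{3995} = 140618 \cdot \frac{1}{3995} = \frac{140618}{3995}$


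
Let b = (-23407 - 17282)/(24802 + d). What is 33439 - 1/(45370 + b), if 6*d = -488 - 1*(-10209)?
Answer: 240506599104831/7192398076 ≈ 33439.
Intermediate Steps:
d = 9721/6 (d = (-488 - 1*(-10209))/6 = (-488 + 10209)/6 = (⅙)*9721 = 9721/6 ≈ 1620.2)
b = -244134/158533 (b = (-23407 - 17282)/(24802 + 9721/6) = -40689/158533/6 = -40689*6/158533 = -244134/158533 ≈ -1.5400)
33439 - 1/(45370 + b) = 33439 - 1/(45370 - 244134/158533) = 33439 - 1/7192398076/158533 = 33439 - 1*158533/7192398076 = 33439 - 158533/7192398076 = 240506599104831/7192398076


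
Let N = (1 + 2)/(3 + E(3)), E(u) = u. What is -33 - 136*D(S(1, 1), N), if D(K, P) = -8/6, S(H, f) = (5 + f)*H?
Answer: 445/3 ≈ 148.33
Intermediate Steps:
S(H, f) = H*(5 + f)
N = ½ (N = (1 + 2)/(3 + 3) = 3/6 = 3*(⅙) = ½ ≈ 0.50000)
D(K, P) = -4/3 (D(K, P) = -8*⅙ = -4/3)
-33 - 136*D(S(1, 1), N) = -33 - 136*(-4/3) = -33 + 544/3 = 445/3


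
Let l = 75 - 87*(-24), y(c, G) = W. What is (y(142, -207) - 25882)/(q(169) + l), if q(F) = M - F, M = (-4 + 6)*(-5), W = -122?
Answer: -6501/496 ≈ -13.107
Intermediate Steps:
M = -10 (M = 2*(-5) = -10)
y(c, G) = -122
l = 2163 (l = 75 + 2088 = 2163)
q(F) = -10 - F
(y(142, -207) - 25882)/(q(169) + l) = (-122 - 25882)/((-10 - 1*169) + 2163) = -26004/((-10 - 169) + 2163) = -26004/(-179 + 2163) = -26004/1984 = -26004*1/1984 = -6501/496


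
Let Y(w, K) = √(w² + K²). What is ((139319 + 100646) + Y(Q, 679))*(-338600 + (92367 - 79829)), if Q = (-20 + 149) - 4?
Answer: -78243467830 - 326062*√476666 ≈ -7.8469e+10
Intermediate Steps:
Q = 125 (Q = 129 - 4 = 125)
Y(w, K) = √(K² + w²)
((139319 + 100646) + Y(Q, 679))*(-338600 + (92367 - 79829)) = ((139319 + 100646) + √(679² + 125²))*(-338600 + (92367 - 79829)) = (239965 + √(461041 + 15625))*(-338600 + 12538) = (239965 + √476666)*(-326062) = -78243467830 - 326062*√476666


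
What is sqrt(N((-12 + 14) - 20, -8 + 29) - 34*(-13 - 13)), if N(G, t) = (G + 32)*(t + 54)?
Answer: sqrt(1934) ≈ 43.977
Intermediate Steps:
N(G, t) = (32 + G)*(54 + t)
sqrt(N((-12 + 14) - 20, -8 + 29) - 34*(-13 - 13)) = sqrt((1728 + 32*(-8 + 29) + 54*((-12 + 14) - 20) + ((-12 + 14) - 20)*(-8 + 29)) - 34*(-13 - 13)) = sqrt((1728 + 32*21 + 54*(2 - 20) + (2 - 20)*21) - 34*(-26)) = sqrt((1728 + 672 + 54*(-18) - 18*21) + 884) = sqrt((1728 + 672 - 972 - 378) + 884) = sqrt(1050 + 884) = sqrt(1934)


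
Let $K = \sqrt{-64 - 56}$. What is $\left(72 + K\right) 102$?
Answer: $7344 + 204 i \sqrt{30} \approx 7344.0 + 1117.4 i$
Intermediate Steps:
$K = 2 i \sqrt{30}$ ($K = \sqrt{-120} = 2 i \sqrt{30} \approx 10.954 i$)
$\left(72 + K\right) 102 = \left(72 + 2 i \sqrt{30}\right) 102 = 7344 + 204 i \sqrt{30}$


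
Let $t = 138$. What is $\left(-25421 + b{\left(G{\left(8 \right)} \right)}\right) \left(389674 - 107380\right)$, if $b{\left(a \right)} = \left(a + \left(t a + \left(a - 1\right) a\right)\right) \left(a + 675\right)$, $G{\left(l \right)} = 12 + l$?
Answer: $612797887026$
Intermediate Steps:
$b{\left(a \right)} = \left(675 + a\right) \left(139 a + a \left(-1 + a\right)\right)$ ($b{\left(a \right)} = \left(a + \left(138 a + \left(a - 1\right) a\right)\right) \left(a + 675\right) = \left(a + \left(138 a + \left(-1 + a\right) a\right)\right) \left(675 + a\right) = \left(a + \left(138 a + a \left(-1 + a\right)\right)\right) \left(675 + a\right) = \left(139 a + a \left(-1 + a\right)\right) \left(675 + a\right) = \left(675 + a\right) \left(139 a + a \left(-1 + a\right)\right)$)
$\left(-25421 + b{\left(G{\left(8 \right)} \right)}\right) \left(389674 - 107380\right) = \left(-25421 + \left(12 + 8\right) \left(93150 + \left(12 + 8\right)^{2} + 813 \left(12 + 8\right)\right)\right) \left(389674 - 107380\right) = \left(-25421 + 20 \left(93150 + 20^{2} + 813 \cdot 20\right)\right) 282294 = \left(-25421 + 20 \left(93150 + 400 + 16260\right)\right) 282294 = \left(-25421 + 20 \cdot 109810\right) 282294 = \left(-25421 + 2196200\right) 282294 = 2170779 \cdot 282294 = 612797887026$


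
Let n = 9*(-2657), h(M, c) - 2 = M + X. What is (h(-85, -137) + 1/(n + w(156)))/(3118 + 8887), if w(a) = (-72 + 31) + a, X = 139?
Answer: 1332687/285694990 ≈ 0.0046647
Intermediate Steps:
h(M, c) = 141 + M (h(M, c) = 2 + (M + 139) = 2 + (139 + M) = 141 + M)
w(a) = -41 + a
n = -23913
(h(-85, -137) + 1/(n + w(156)))/(3118 + 8887) = ((141 - 85) + 1/(-23913 + (-41 + 156)))/(3118 + 8887) = (56 + 1/(-23913 + 115))/12005 = (56 + 1/(-23798))*(1/12005) = (56 - 1/23798)*(1/12005) = (1332687/23798)*(1/12005) = 1332687/285694990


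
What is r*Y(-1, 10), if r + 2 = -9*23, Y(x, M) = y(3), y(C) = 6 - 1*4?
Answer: -418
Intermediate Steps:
y(C) = 2 (y(C) = 6 - 4 = 2)
Y(x, M) = 2
r = -209 (r = -2 - 9*23 = -2 - 207 = -209)
r*Y(-1, 10) = -209*2 = -418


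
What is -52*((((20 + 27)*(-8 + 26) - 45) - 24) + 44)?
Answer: -42692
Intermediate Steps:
-52*((((20 + 27)*(-8 + 26) - 45) - 24) + 44) = -52*(((47*18 - 45) - 24) + 44) = -52*(((846 - 45) - 24) + 44) = -52*((801 - 24) + 44) = -52*(777 + 44) = -52*821 = -42692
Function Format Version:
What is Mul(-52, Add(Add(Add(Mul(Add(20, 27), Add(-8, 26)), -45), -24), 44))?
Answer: -42692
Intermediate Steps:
Mul(-52, Add(Add(Add(Mul(Add(20, 27), Add(-8, 26)), -45), -24), 44)) = Mul(-52, Add(Add(Add(Mul(47, 18), -45), -24), 44)) = Mul(-52, Add(Add(Add(846, -45), -24), 44)) = Mul(-52, Add(Add(801, -24), 44)) = Mul(-52, Add(777, 44)) = Mul(-52, 821) = -42692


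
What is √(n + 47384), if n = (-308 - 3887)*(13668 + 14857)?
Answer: I*√119614991 ≈ 10937.0*I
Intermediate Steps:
n = -119662375 (n = -4195*28525 = -119662375)
√(n + 47384) = √(-119662375 + 47384) = √(-119614991) = I*√119614991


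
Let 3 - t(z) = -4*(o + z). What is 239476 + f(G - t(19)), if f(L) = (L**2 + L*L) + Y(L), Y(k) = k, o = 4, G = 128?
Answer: 241687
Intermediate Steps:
t(z) = 19 + 4*z (t(z) = 3 - (-4)*(4 + z) = 3 - (-16 - 4*z) = 3 + (16 + 4*z) = 19 + 4*z)
f(L) = L + 2*L**2 (f(L) = (L**2 + L*L) + L = (L**2 + L**2) + L = 2*L**2 + L = L + 2*L**2)
239476 + f(G - t(19)) = 239476 + (128 - (19 + 4*19))*(1 + 2*(128 - (19 + 4*19))) = 239476 + (128 - (19 + 76))*(1 + 2*(128 - (19 + 76))) = 239476 + (128 - 1*95)*(1 + 2*(128 - 1*95)) = 239476 + (128 - 95)*(1 + 2*(128 - 95)) = 239476 + 33*(1 + 2*33) = 239476 + 33*(1 + 66) = 239476 + 33*67 = 239476 + 2211 = 241687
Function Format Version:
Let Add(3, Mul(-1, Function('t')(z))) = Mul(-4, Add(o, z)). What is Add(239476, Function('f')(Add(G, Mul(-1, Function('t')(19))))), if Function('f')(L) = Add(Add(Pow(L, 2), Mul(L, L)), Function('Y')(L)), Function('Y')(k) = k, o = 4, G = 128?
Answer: 241687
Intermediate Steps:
Function('t')(z) = Add(19, Mul(4, z)) (Function('t')(z) = Add(3, Mul(-1, Mul(-4, Add(4, z)))) = Add(3, Mul(-1, Add(-16, Mul(-4, z)))) = Add(3, Add(16, Mul(4, z))) = Add(19, Mul(4, z)))
Function('f')(L) = Add(L, Mul(2, Pow(L, 2))) (Function('f')(L) = Add(Add(Pow(L, 2), Mul(L, L)), L) = Add(Add(Pow(L, 2), Pow(L, 2)), L) = Add(Mul(2, Pow(L, 2)), L) = Add(L, Mul(2, Pow(L, 2))))
Add(239476, Function('f')(Add(G, Mul(-1, Function('t')(19))))) = Add(239476, Mul(Add(128, Mul(-1, Add(19, Mul(4, 19)))), Add(1, Mul(2, Add(128, Mul(-1, Add(19, Mul(4, 19)))))))) = Add(239476, Mul(Add(128, Mul(-1, Add(19, 76))), Add(1, Mul(2, Add(128, Mul(-1, Add(19, 76))))))) = Add(239476, Mul(Add(128, Mul(-1, 95)), Add(1, Mul(2, Add(128, Mul(-1, 95)))))) = Add(239476, Mul(Add(128, -95), Add(1, Mul(2, Add(128, -95))))) = Add(239476, Mul(33, Add(1, Mul(2, 33)))) = Add(239476, Mul(33, Add(1, 66))) = Add(239476, Mul(33, 67)) = Add(239476, 2211) = 241687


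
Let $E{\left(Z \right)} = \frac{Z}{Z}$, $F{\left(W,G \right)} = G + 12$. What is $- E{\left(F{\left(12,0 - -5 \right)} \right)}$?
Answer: $-1$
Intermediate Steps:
$F{\left(W,G \right)} = 12 + G$
$E{\left(Z \right)} = 1$
$- E{\left(F{\left(12,0 - -5 \right)} \right)} = \left(-1\right) 1 = -1$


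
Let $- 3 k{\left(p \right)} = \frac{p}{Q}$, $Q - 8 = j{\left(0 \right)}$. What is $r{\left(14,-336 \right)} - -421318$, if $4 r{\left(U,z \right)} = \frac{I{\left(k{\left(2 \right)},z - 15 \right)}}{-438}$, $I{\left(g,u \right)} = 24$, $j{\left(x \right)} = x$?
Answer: $\frac{30756213}{73} \approx 4.2132 \cdot 10^{5}$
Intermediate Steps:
$Q = 8$ ($Q = 8 + 0 = 8$)
$k{\left(p \right)} = - \frac{p}{24}$ ($k{\left(p \right)} = - \frac{p \frac{1}{8}}{3} = - \frac{\frac{1}{8} p}{3} = - \frac{p}{24}$)
$r{\left(U,z \right)} = - \frac{1}{73}$ ($r{\left(U,z \right)} = \frac{24 \frac{1}{-438}}{4} = \frac{24 \left(- \frac{1}{438}\right)}{4} = \frac{1}{4} \left(- \frac{4}{73}\right) = - \frac{1}{73}$)
$r{\left(14,-336 \right)} - -421318 = - \frac{1}{73} - -421318 = - \frac{1}{73} + 421318 = \frac{30756213}{73}$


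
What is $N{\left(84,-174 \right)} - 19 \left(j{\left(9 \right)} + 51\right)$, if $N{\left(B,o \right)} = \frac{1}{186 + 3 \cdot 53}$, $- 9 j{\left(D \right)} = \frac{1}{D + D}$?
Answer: $- \frac{18050231}{18630} \approx -968.88$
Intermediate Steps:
$j{\left(D \right)} = - \frac{1}{18 D}$ ($j{\left(D \right)} = - \frac{1}{9 \left(D + D\right)} = - \frac{1}{9 \cdot 2 D} = - \frac{\frac{1}{2} \frac{1}{D}}{9} = - \frac{1}{18 D}$)
$N{\left(B,o \right)} = \frac{1}{345}$ ($N{\left(B,o \right)} = \frac{1}{186 + 159} = \frac{1}{345}$)
$N{\left(84,-174 \right)} - 19 \left(j{\left(9 \right)} + 51\right) = \frac{1}{345} - 19 \left(- \frac{1}{18 \cdot 9} + 51\right) = \frac{1}{345} - 19 \left(\left(- \frac{1}{18}\right) \frac{1}{9} + 51\right) = \frac{1}{345} - 19 \left(- \frac{1}{162} + 51\right) = \frac{1}{345} - 19 \cdot \frac{8261}{162} = \frac{1}{345} - \frac{156959}{162} = - \frac{18050231}{18630}$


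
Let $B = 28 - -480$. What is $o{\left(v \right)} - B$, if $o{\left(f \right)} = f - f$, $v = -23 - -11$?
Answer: $-508$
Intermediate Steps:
$v = -12$ ($v = -23 + 11 = -12$)
$B = 508$ ($B = 28 + 480 = 508$)
$o{\left(f \right)} = 0$
$o{\left(v \right)} - B = 0 - 508 = -508$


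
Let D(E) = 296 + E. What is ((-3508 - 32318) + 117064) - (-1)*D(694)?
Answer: 82228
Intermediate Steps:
((-3508 - 32318) + 117064) - (-1)*D(694) = ((-3508 - 32318) + 117064) - (-1)*(296 + 694) = (-35826 + 117064) - (-1)*990 = 81238 - 1*(-990) = 81238 + 990 = 82228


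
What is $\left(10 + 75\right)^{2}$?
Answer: $7225$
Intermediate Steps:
$\left(10 + 75\right)^{2} = 85^{2} = 7225$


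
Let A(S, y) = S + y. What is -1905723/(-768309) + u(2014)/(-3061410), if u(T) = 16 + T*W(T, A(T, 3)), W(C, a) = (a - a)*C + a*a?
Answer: -1048221960365288/392018142615 ≈ -2673.9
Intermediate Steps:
W(C, a) = a² (W(C, a) = 0*C + a² = 0 + a² = a²)
u(T) = 16 + T*(3 + T)² (u(T) = 16 + T*(T + 3)² = 16 + T*(3 + T)²)
-1905723/(-768309) + u(2014)/(-3061410) = -1905723/(-768309) + (16 + 2014*(3 + 2014)²)/(-3061410) = -1905723*(-1/768309) + (16 + 2014*2017²)*(-1/3061410) = 635241/256103 + (16 + 2014*4068289)*(-1/3061410) = 635241/256103 + (16 + 8193534046)*(-1/3061410) = 635241/256103 + 8193534062*(-1/3061410) = 635241/256103 - 4096767031/1530705 = -1048221960365288/392018142615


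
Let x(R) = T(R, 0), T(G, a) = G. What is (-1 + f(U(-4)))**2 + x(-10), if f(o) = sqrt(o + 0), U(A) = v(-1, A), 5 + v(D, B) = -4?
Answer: -18 - 6*I ≈ -18.0 - 6.0*I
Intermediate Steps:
v(D, B) = -9 (v(D, B) = -5 - 4 = -9)
U(A) = -9
x(R) = R
f(o) = sqrt(o)
(-1 + f(U(-4)))**2 + x(-10) = (-1 + sqrt(-9))**2 - 10 = (-1 + 3*I)**2 - 10 = -10 + (-1 + 3*I)**2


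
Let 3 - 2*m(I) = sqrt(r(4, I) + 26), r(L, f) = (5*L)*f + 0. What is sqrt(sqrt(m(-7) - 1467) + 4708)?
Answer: sqrt(18832 + 2*sqrt(2)*sqrt(-2931 - I*sqrt(114)))/2 ≈ 68.616 - 0.27896*I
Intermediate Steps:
r(L, f) = 5*L*f (r(L, f) = 5*L*f + 0 = 5*L*f)
m(I) = 3/2 - sqrt(26 + 20*I)/2 (m(I) = 3/2 - sqrt(5*4*I + 26)/2 = 3/2 - sqrt(20*I + 26)/2 = 3/2 - sqrt(26 + 20*I)/2)
sqrt(sqrt(m(-7) - 1467) + 4708) = sqrt(sqrt((3/2 - sqrt(26 + 20*(-7))/2) - 1467) + 4708) = sqrt(sqrt((3/2 - sqrt(26 - 140)/2) - 1467) + 4708) = sqrt(sqrt((3/2 - I*sqrt(114)/2) - 1467) + 4708) = sqrt(sqrt(-2931/2 - I*sqrt(114)/2) + 4708) = sqrt(4708 + sqrt(-2931/2 - I*sqrt(114)/2))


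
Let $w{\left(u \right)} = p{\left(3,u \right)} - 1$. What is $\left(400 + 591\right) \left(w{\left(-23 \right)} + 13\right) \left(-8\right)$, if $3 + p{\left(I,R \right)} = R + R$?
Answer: $293336$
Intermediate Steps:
$p{\left(I,R \right)} = -3 + 2 R$ ($p{\left(I,R \right)} = -3 + \left(R + R\right) = -3 + 2 R$)
$w{\left(u \right)} = -4 + 2 u$ ($w{\left(u \right)} = \left(-3 + 2 u\right) - 1 = -4 + 2 u$)
$\left(400 + 591\right) \left(w{\left(-23 \right)} + 13\right) \left(-8\right) = \left(400 + 591\right) \left(\left(-4 + 2 \left(-23\right)\right) + 13\right) \left(-8\right) = 991 \left(\left(-4 - 46\right) + 13\right) \left(-8\right) = 991 \left(-50 + 13\right) \left(-8\right) = 991 \left(-37\right) \left(-8\right) = \left(-36667\right) \left(-8\right) = 293336$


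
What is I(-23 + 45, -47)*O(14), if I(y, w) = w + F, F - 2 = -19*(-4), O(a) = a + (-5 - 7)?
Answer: 62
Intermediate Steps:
O(a) = -12 + a (O(a) = a - 12 = -12 + a)
F = 78 (F = 2 - 19*(-4) = 2 + 76 = 78)
I(y, w) = 78 + w (I(y, w) = w + 78 = 78 + w)
I(-23 + 45, -47)*O(14) = (78 - 47)*(-12 + 14) = 31*2 = 62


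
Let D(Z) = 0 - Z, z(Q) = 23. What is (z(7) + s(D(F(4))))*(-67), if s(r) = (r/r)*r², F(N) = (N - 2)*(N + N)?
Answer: -18693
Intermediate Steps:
F(N) = 2*N*(-2 + N) (F(N) = (-2 + N)*(2*N) = 2*N*(-2 + N))
D(Z) = -Z
s(r) = r² (s(r) = 1*r² = r²)
(z(7) + s(D(F(4))))*(-67) = (23 + (-2*4*(-2 + 4))²)*(-67) = (23 + (-2*4*2)²)*(-67) = (23 + (-1*16)²)*(-67) = (23 + (-16)²)*(-67) = (23 + 256)*(-67) = 279*(-67) = -18693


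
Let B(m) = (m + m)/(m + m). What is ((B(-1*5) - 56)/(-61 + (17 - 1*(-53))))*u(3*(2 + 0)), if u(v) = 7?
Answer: -385/9 ≈ -42.778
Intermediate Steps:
B(m) = 1 (B(m) = (2*m)/((2*m)) = (2*m)*(1/(2*m)) = 1)
((B(-1*5) - 56)/(-61 + (17 - 1*(-53))))*u(3*(2 + 0)) = ((1 - 56)/(-61 + (17 - 1*(-53))))*7 = -55/(-61 + (17 + 53))*7 = -55/(-61 + 70)*7 = -55/9*7 = -385/9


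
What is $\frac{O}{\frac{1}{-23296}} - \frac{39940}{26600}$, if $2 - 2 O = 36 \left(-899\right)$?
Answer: $- \frac{501408895437}{1330} \approx -3.77 \cdot 10^{8}$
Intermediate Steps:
$O = 16183$ ($O = 1 - \frac{36 \left(-899\right)}{2} = 1 - -16182 = 1 + 16182 = 16183$)
$\frac{O}{\frac{1}{-23296}} - \frac{39940}{26600} = \frac{16183}{\frac{1}{-23296}} - \frac{39940}{26600} = \frac{16183}{- \frac{1}{23296}} - \frac{1997}{1330} = 16183 \left(-23296\right) - \frac{1997}{1330} = -376999168 - \frac{1997}{1330} = - \frac{501408895437}{1330}$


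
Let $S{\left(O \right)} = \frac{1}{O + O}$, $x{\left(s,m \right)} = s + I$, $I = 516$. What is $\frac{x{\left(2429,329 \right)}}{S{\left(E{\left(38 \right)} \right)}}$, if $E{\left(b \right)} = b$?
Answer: $223820$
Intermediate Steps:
$x{\left(s,m \right)} = 516 + s$ ($x{\left(s,m \right)} = s + 516 = 516 + s$)
$S{\left(O \right)} = \frac{1}{2 O}$
$\frac{x{\left(2429,329 \right)}}{S{\left(E{\left(38 \right)} \right)}} = \frac{516 + 2429}{\frac{1}{2} \cdot \frac{1}{38}} = \frac{2945}{\frac{1}{2} \cdot \frac{1}{38}} = 2945 \frac{1}{\frac{1}{76}} = 2945 \cdot 76 = 223820$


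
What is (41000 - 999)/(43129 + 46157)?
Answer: 40001/89286 ≈ 0.44801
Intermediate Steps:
(41000 - 999)/(43129 + 46157) = 40001/89286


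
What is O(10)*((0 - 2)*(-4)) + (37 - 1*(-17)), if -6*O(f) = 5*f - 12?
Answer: 10/3 ≈ 3.3333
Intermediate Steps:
O(f) = 2 - 5*f/6 (O(f) = -(5*f - 12)/6 = -(-12 + 5*f)/6 = 2 - 5*f/6)
O(10)*((0 - 2)*(-4)) + (37 - 1*(-17)) = (2 - ⅚*10)*((0 - 2)*(-4)) + (37 - 1*(-17)) = (2 - 25/3)*(-2*(-4)) + (37 + 17) = -19/3*8 + 54 = -152/3 + 54 = 10/3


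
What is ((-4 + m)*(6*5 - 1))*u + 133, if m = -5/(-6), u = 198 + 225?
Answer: -77425/2 ≈ -38713.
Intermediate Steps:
u = 423
m = ⅚ (m = -5*(-⅙) = ⅚ ≈ 0.83333)
((-4 + m)*(6*5 - 1))*u + 133 = ((-4 + ⅚)*(6*5 - 1))*423 + 133 = -19*(30 - 1)/6*423 + 133 = -19/6*29*423 + 133 = -551/6*423 + 133 = -77691/2 + 133 = -77425/2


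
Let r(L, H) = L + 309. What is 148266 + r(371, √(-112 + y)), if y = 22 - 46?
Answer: 148946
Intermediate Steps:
y = -24
r(L, H) = 309 + L
148266 + r(371, √(-112 + y)) = 148266 + (309 + 371) = 148266 + 680 = 148946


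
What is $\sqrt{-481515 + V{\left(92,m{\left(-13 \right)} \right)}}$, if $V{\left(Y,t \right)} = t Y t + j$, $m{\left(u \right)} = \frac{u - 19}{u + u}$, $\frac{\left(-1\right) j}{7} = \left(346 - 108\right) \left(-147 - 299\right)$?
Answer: $\frac{\sqrt{44220601}}{13} \approx 511.53$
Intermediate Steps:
$j = 743036$ ($j = - 7 \left(346 - 108\right) \left(-147 - 299\right) = - 7 \cdot 238 \left(-446\right) = \left(-7\right) \left(-106148\right) = 743036$)
$m{\left(u \right)} = \frac{-19 + u}{2 u}$
$V{\left(Y,t \right)} = 743036 + Y t^{2}$ ($V{\left(Y,t \right)} = t Y t + 743036 = Y t t + 743036 = Y t^{2} + 743036 = 743036 + Y t^{2}$)
$\sqrt{-481515 + V{\left(92,m{\left(-13 \right)} \right)}} = \sqrt{-481515 + \left(743036 + 92 \left(\frac{-19 - 13}{2 \left(-13\right)}\right)^{2}\right)} = \sqrt{-481515 + \left(743036 + 92 \left(\frac{1}{2} \left(- \frac{1}{13}\right) \left(-32\right)\right)^{2}\right)} = \sqrt{-481515 + \left(743036 + 92 \left(\frac{16}{13}\right)^{2}\right)} = \sqrt{-481515 + \left(743036 + 92 \cdot \frac{256}{169}\right)} = \sqrt{-481515 + \left(743036 + \frac{23552}{169}\right)} = \sqrt{-481515 + \frac{125596636}{169}} = \sqrt{\frac{44220601}{169}} = \frac{\sqrt{44220601}}{13}$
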